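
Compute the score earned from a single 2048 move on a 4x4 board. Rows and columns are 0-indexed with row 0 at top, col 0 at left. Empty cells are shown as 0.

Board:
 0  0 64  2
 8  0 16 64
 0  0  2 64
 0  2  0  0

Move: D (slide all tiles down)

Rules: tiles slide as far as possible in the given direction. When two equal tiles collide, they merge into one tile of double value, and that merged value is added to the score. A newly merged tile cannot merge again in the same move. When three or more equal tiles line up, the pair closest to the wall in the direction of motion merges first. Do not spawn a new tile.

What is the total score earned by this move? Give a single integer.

Answer: 128

Derivation:
Slide down:
col 0: [0, 8, 0, 0] -> [0, 0, 0, 8]  score +0 (running 0)
col 1: [0, 0, 0, 2] -> [0, 0, 0, 2]  score +0 (running 0)
col 2: [64, 16, 2, 0] -> [0, 64, 16, 2]  score +0 (running 0)
col 3: [2, 64, 64, 0] -> [0, 0, 2, 128]  score +128 (running 128)
Board after move:
  0   0   0   0
  0   0  64   0
  0   0  16   2
  8   2   2 128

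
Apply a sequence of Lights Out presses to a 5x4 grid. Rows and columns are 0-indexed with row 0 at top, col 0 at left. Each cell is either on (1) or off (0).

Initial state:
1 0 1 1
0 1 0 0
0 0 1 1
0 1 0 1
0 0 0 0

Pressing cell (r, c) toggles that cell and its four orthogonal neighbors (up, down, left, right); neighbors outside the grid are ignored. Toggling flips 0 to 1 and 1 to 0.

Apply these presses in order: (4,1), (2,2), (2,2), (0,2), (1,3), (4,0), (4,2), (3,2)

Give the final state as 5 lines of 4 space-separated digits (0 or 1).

Answer: 1 1 0 1
0 1 0 1
0 0 0 0
1 1 0 0
0 1 1 1

Derivation:
After press 1 at (4,1):
1 0 1 1
0 1 0 0
0 0 1 1
0 0 0 1
1 1 1 0

After press 2 at (2,2):
1 0 1 1
0 1 1 0
0 1 0 0
0 0 1 1
1 1 1 0

After press 3 at (2,2):
1 0 1 1
0 1 0 0
0 0 1 1
0 0 0 1
1 1 1 0

After press 4 at (0,2):
1 1 0 0
0 1 1 0
0 0 1 1
0 0 0 1
1 1 1 0

After press 5 at (1,3):
1 1 0 1
0 1 0 1
0 0 1 0
0 0 0 1
1 1 1 0

After press 6 at (4,0):
1 1 0 1
0 1 0 1
0 0 1 0
1 0 0 1
0 0 1 0

After press 7 at (4,2):
1 1 0 1
0 1 0 1
0 0 1 0
1 0 1 1
0 1 0 1

After press 8 at (3,2):
1 1 0 1
0 1 0 1
0 0 0 0
1 1 0 0
0 1 1 1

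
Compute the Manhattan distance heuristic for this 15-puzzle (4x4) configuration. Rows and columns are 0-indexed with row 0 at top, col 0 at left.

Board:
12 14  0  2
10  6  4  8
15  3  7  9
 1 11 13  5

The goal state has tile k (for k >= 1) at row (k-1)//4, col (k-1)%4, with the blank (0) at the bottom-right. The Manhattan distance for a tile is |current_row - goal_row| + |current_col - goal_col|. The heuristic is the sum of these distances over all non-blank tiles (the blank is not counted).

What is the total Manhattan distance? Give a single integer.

Tile 12: at (0,0), goal (2,3), distance |0-2|+|0-3| = 5
Tile 14: at (0,1), goal (3,1), distance |0-3|+|1-1| = 3
Tile 2: at (0,3), goal (0,1), distance |0-0|+|3-1| = 2
Tile 10: at (1,0), goal (2,1), distance |1-2|+|0-1| = 2
Tile 6: at (1,1), goal (1,1), distance |1-1|+|1-1| = 0
Tile 4: at (1,2), goal (0,3), distance |1-0|+|2-3| = 2
Tile 8: at (1,3), goal (1,3), distance |1-1|+|3-3| = 0
Tile 15: at (2,0), goal (3,2), distance |2-3|+|0-2| = 3
Tile 3: at (2,1), goal (0,2), distance |2-0|+|1-2| = 3
Tile 7: at (2,2), goal (1,2), distance |2-1|+|2-2| = 1
Tile 9: at (2,3), goal (2,0), distance |2-2|+|3-0| = 3
Tile 1: at (3,0), goal (0,0), distance |3-0|+|0-0| = 3
Tile 11: at (3,1), goal (2,2), distance |3-2|+|1-2| = 2
Tile 13: at (3,2), goal (3,0), distance |3-3|+|2-0| = 2
Tile 5: at (3,3), goal (1,0), distance |3-1|+|3-0| = 5
Sum: 5 + 3 + 2 + 2 + 0 + 2 + 0 + 3 + 3 + 1 + 3 + 3 + 2 + 2 + 5 = 36

Answer: 36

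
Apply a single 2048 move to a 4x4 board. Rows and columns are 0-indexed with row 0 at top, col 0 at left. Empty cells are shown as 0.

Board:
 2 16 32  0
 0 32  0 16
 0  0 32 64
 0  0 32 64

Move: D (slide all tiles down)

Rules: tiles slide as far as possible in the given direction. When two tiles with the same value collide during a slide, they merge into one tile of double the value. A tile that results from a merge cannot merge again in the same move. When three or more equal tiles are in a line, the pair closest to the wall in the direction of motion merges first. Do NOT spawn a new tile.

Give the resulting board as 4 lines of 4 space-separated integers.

Slide down:
col 0: [2, 0, 0, 0] -> [0, 0, 0, 2]
col 1: [16, 32, 0, 0] -> [0, 0, 16, 32]
col 2: [32, 0, 32, 32] -> [0, 0, 32, 64]
col 3: [0, 16, 64, 64] -> [0, 0, 16, 128]

Answer:   0   0   0   0
  0   0   0   0
  0  16  32  16
  2  32  64 128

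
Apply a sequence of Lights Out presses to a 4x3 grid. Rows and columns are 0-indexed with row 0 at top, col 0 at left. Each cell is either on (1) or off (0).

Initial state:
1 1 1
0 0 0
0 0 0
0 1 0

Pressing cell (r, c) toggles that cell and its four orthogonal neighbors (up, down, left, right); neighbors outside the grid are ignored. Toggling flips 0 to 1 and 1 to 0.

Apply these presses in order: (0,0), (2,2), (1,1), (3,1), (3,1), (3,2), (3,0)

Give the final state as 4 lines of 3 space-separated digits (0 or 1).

After press 1 at (0,0):
0 0 1
1 0 0
0 0 0
0 1 0

After press 2 at (2,2):
0 0 1
1 0 1
0 1 1
0 1 1

After press 3 at (1,1):
0 1 1
0 1 0
0 0 1
0 1 1

After press 4 at (3,1):
0 1 1
0 1 0
0 1 1
1 0 0

After press 5 at (3,1):
0 1 1
0 1 0
0 0 1
0 1 1

After press 6 at (3,2):
0 1 1
0 1 0
0 0 0
0 0 0

After press 7 at (3,0):
0 1 1
0 1 0
1 0 0
1 1 0

Answer: 0 1 1
0 1 0
1 0 0
1 1 0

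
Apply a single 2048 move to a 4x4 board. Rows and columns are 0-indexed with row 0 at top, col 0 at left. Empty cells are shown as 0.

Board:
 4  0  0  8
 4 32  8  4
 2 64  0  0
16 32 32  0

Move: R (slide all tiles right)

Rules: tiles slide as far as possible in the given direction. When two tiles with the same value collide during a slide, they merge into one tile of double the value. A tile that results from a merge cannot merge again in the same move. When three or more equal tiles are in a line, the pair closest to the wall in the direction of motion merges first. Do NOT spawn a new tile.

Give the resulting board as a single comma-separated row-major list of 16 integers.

Slide right:
row 0: [4, 0, 0, 8] -> [0, 0, 4, 8]
row 1: [4, 32, 8, 4] -> [4, 32, 8, 4]
row 2: [2, 64, 0, 0] -> [0, 0, 2, 64]
row 3: [16, 32, 32, 0] -> [0, 0, 16, 64]

Answer: 0, 0, 4, 8, 4, 32, 8, 4, 0, 0, 2, 64, 0, 0, 16, 64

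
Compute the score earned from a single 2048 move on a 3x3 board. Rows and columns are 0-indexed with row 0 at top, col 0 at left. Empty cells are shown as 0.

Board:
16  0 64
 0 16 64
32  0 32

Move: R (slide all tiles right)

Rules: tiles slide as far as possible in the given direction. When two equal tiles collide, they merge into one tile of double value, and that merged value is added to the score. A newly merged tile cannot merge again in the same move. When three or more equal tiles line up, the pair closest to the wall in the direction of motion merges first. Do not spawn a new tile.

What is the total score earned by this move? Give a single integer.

Slide right:
row 0: [16, 0, 64] -> [0, 16, 64]  score +0 (running 0)
row 1: [0, 16, 64] -> [0, 16, 64]  score +0 (running 0)
row 2: [32, 0, 32] -> [0, 0, 64]  score +64 (running 64)
Board after move:
 0 16 64
 0 16 64
 0  0 64

Answer: 64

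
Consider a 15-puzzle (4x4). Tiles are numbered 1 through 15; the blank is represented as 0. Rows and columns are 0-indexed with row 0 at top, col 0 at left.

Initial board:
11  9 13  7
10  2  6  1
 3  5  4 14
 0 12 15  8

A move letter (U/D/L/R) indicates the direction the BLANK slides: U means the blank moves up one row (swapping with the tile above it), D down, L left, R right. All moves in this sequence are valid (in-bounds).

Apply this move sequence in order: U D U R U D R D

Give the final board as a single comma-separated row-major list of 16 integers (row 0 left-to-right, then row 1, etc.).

Answer: 11, 9, 13, 7, 10, 2, 6, 1, 5, 4, 15, 14, 3, 12, 0, 8

Derivation:
After move 1 (U):
11  9 13  7
10  2  6  1
 0  5  4 14
 3 12 15  8

After move 2 (D):
11  9 13  7
10  2  6  1
 3  5  4 14
 0 12 15  8

After move 3 (U):
11  9 13  7
10  2  6  1
 0  5  4 14
 3 12 15  8

After move 4 (R):
11  9 13  7
10  2  6  1
 5  0  4 14
 3 12 15  8

After move 5 (U):
11  9 13  7
10  0  6  1
 5  2  4 14
 3 12 15  8

After move 6 (D):
11  9 13  7
10  2  6  1
 5  0  4 14
 3 12 15  8

After move 7 (R):
11  9 13  7
10  2  6  1
 5  4  0 14
 3 12 15  8

After move 8 (D):
11  9 13  7
10  2  6  1
 5  4 15 14
 3 12  0  8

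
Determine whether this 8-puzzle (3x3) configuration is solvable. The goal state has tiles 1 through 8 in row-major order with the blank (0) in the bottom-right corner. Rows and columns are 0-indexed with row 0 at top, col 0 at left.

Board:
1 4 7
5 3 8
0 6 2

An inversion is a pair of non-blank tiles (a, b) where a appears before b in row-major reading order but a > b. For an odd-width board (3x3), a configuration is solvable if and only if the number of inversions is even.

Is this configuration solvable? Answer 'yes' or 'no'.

Answer: yes

Derivation:
Inversions (pairs i<j in row-major order where tile[i] > tile[j] > 0): 12
12 is even, so the puzzle is solvable.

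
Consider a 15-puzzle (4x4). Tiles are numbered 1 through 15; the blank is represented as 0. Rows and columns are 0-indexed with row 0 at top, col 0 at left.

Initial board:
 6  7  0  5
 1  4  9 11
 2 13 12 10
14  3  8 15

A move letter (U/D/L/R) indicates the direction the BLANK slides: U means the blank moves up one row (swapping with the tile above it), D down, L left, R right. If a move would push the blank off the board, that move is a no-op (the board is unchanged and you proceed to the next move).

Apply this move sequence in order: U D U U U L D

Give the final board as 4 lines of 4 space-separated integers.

Answer:  6  4  7  5
 1  0  9 11
 2 13 12 10
14  3  8 15

Derivation:
After move 1 (U):
 6  7  0  5
 1  4  9 11
 2 13 12 10
14  3  8 15

After move 2 (D):
 6  7  9  5
 1  4  0 11
 2 13 12 10
14  3  8 15

After move 3 (U):
 6  7  0  5
 1  4  9 11
 2 13 12 10
14  3  8 15

After move 4 (U):
 6  7  0  5
 1  4  9 11
 2 13 12 10
14  3  8 15

After move 5 (U):
 6  7  0  5
 1  4  9 11
 2 13 12 10
14  3  8 15

After move 6 (L):
 6  0  7  5
 1  4  9 11
 2 13 12 10
14  3  8 15

After move 7 (D):
 6  4  7  5
 1  0  9 11
 2 13 12 10
14  3  8 15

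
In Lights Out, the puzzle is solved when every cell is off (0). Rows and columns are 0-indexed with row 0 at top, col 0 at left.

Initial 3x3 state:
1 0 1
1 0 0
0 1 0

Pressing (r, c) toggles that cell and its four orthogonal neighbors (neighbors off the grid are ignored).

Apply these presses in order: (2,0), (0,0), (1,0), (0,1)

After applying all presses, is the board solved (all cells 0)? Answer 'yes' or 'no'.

Answer: yes

Derivation:
After press 1 at (2,0):
1 0 1
0 0 0
1 0 0

After press 2 at (0,0):
0 1 1
1 0 0
1 0 0

After press 3 at (1,0):
1 1 1
0 1 0
0 0 0

After press 4 at (0,1):
0 0 0
0 0 0
0 0 0

Lights still on: 0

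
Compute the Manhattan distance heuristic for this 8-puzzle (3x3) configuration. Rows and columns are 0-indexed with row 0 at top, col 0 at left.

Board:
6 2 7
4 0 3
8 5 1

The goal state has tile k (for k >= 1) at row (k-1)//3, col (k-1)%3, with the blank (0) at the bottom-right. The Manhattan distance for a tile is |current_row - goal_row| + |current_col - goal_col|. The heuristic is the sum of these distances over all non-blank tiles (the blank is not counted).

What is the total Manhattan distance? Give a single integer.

Tile 6: at (0,0), goal (1,2), distance |0-1|+|0-2| = 3
Tile 2: at (0,1), goal (0,1), distance |0-0|+|1-1| = 0
Tile 7: at (0,2), goal (2,0), distance |0-2|+|2-0| = 4
Tile 4: at (1,0), goal (1,0), distance |1-1|+|0-0| = 0
Tile 3: at (1,2), goal (0,2), distance |1-0|+|2-2| = 1
Tile 8: at (2,0), goal (2,1), distance |2-2|+|0-1| = 1
Tile 5: at (2,1), goal (1,1), distance |2-1|+|1-1| = 1
Tile 1: at (2,2), goal (0,0), distance |2-0|+|2-0| = 4
Sum: 3 + 0 + 4 + 0 + 1 + 1 + 1 + 4 = 14

Answer: 14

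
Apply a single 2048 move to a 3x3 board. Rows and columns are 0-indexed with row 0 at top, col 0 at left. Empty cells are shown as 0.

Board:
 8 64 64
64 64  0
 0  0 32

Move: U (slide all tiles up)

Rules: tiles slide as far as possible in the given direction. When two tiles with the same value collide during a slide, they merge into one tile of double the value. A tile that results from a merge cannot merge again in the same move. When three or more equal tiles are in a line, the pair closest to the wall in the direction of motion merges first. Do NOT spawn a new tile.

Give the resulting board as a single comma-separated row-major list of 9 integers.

Answer: 8, 128, 64, 64, 0, 32, 0, 0, 0

Derivation:
Slide up:
col 0: [8, 64, 0] -> [8, 64, 0]
col 1: [64, 64, 0] -> [128, 0, 0]
col 2: [64, 0, 32] -> [64, 32, 0]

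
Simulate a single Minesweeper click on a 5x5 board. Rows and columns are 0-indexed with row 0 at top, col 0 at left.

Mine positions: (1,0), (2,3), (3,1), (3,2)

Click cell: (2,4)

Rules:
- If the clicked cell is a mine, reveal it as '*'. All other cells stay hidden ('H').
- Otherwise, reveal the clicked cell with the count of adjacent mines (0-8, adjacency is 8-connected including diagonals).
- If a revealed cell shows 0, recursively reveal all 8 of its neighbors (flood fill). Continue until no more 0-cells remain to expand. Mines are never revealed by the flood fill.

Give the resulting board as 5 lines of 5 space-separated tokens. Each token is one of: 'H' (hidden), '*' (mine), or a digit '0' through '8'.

H H H H H
H H H H H
H H H H 1
H H H H H
H H H H H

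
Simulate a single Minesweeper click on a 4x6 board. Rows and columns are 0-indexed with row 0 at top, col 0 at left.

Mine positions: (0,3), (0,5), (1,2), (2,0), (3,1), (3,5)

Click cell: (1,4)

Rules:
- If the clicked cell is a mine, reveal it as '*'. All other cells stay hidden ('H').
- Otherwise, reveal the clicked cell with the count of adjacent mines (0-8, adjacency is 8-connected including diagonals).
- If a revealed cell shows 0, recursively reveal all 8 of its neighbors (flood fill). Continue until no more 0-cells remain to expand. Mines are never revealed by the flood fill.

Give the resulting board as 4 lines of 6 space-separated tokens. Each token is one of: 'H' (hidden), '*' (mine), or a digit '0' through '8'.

H H H H H H
H H H H 2 H
H H H H H H
H H H H H H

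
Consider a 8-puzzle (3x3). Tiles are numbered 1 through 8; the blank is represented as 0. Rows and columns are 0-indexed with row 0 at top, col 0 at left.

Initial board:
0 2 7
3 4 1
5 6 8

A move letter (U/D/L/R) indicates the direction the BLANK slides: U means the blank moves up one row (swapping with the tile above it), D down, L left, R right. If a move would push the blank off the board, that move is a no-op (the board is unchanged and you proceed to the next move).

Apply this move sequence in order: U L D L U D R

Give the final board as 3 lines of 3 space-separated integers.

After move 1 (U):
0 2 7
3 4 1
5 6 8

After move 2 (L):
0 2 7
3 4 1
5 6 8

After move 3 (D):
3 2 7
0 4 1
5 6 8

After move 4 (L):
3 2 7
0 4 1
5 6 8

After move 5 (U):
0 2 7
3 4 1
5 6 8

After move 6 (D):
3 2 7
0 4 1
5 6 8

After move 7 (R):
3 2 7
4 0 1
5 6 8

Answer: 3 2 7
4 0 1
5 6 8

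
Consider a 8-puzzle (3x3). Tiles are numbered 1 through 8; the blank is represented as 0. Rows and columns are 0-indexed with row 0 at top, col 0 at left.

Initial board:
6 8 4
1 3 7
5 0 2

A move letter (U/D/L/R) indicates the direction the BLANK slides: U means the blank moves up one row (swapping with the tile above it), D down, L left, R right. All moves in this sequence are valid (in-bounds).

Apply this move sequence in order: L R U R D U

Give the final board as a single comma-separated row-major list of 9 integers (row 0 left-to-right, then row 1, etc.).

Answer: 6, 8, 4, 1, 7, 0, 5, 3, 2

Derivation:
After move 1 (L):
6 8 4
1 3 7
0 5 2

After move 2 (R):
6 8 4
1 3 7
5 0 2

After move 3 (U):
6 8 4
1 0 7
5 3 2

After move 4 (R):
6 8 4
1 7 0
5 3 2

After move 5 (D):
6 8 4
1 7 2
5 3 0

After move 6 (U):
6 8 4
1 7 0
5 3 2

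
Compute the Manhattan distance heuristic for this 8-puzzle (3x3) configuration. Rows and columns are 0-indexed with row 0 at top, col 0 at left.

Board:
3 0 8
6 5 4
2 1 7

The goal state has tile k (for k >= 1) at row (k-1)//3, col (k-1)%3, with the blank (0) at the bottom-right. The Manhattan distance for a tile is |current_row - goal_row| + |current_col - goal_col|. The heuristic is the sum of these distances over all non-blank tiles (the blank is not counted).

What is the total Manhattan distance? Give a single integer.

Tile 3: (0,0)->(0,2) = 2
Tile 8: (0,2)->(2,1) = 3
Tile 6: (1,0)->(1,2) = 2
Tile 5: (1,1)->(1,1) = 0
Tile 4: (1,2)->(1,0) = 2
Tile 2: (2,0)->(0,1) = 3
Tile 1: (2,1)->(0,0) = 3
Tile 7: (2,2)->(2,0) = 2
Sum: 2 + 3 + 2 + 0 + 2 + 3 + 3 + 2 = 17

Answer: 17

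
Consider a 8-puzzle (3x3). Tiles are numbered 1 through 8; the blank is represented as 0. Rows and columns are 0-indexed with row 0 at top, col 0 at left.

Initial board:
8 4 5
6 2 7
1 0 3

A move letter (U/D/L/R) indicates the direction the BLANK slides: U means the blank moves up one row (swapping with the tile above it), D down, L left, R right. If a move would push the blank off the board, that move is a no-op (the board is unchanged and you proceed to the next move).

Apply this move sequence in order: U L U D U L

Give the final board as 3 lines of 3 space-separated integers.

Answer: 0 4 5
8 6 7
1 2 3

Derivation:
After move 1 (U):
8 4 5
6 0 7
1 2 3

After move 2 (L):
8 4 5
0 6 7
1 2 3

After move 3 (U):
0 4 5
8 6 7
1 2 3

After move 4 (D):
8 4 5
0 6 7
1 2 3

After move 5 (U):
0 4 5
8 6 7
1 2 3

After move 6 (L):
0 4 5
8 6 7
1 2 3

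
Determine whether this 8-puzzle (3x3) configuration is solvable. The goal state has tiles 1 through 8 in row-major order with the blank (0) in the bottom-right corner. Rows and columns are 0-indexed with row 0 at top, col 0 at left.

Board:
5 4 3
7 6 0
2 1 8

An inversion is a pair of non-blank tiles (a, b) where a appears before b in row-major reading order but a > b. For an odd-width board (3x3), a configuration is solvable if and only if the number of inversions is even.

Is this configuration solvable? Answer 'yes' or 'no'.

Answer: no

Derivation:
Inversions (pairs i<j in row-major order where tile[i] > tile[j] > 0): 15
15 is odd, so the puzzle is not solvable.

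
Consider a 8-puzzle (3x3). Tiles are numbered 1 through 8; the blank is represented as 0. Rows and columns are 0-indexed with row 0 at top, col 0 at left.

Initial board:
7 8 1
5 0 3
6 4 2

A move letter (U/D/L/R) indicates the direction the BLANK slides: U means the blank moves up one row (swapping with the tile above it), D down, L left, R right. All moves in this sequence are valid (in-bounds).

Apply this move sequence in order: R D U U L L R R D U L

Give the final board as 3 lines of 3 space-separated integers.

Answer: 7 0 8
5 3 1
6 4 2

Derivation:
After move 1 (R):
7 8 1
5 3 0
6 4 2

After move 2 (D):
7 8 1
5 3 2
6 4 0

After move 3 (U):
7 8 1
5 3 0
6 4 2

After move 4 (U):
7 8 0
5 3 1
6 4 2

After move 5 (L):
7 0 8
5 3 1
6 4 2

After move 6 (L):
0 7 8
5 3 1
6 4 2

After move 7 (R):
7 0 8
5 3 1
6 4 2

After move 8 (R):
7 8 0
5 3 1
6 4 2

After move 9 (D):
7 8 1
5 3 0
6 4 2

After move 10 (U):
7 8 0
5 3 1
6 4 2

After move 11 (L):
7 0 8
5 3 1
6 4 2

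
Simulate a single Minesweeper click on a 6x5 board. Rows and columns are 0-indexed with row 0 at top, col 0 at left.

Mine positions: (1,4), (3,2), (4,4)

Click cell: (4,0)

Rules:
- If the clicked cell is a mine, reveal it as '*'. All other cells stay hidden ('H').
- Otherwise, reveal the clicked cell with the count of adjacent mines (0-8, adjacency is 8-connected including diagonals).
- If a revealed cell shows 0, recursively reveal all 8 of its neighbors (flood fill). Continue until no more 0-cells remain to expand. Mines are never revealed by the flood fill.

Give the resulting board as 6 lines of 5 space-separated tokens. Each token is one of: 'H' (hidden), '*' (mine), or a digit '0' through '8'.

0 0 0 1 H
0 0 0 1 H
0 1 1 2 H
0 1 H H H
0 1 1 2 H
0 0 0 1 H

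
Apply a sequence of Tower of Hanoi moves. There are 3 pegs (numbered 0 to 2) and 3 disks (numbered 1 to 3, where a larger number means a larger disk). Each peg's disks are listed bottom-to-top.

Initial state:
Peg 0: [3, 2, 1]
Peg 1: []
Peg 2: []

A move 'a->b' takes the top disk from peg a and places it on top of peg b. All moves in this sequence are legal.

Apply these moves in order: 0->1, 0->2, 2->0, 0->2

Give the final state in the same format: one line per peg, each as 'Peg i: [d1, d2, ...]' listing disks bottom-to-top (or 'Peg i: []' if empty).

After move 1 (0->1):
Peg 0: [3, 2]
Peg 1: [1]
Peg 2: []

After move 2 (0->2):
Peg 0: [3]
Peg 1: [1]
Peg 2: [2]

After move 3 (2->0):
Peg 0: [3, 2]
Peg 1: [1]
Peg 2: []

After move 4 (0->2):
Peg 0: [3]
Peg 1: [1]
Peg 2: [2]

Answer: Peg 0: [3]
Peg 1: [1]
Peg 2: [2]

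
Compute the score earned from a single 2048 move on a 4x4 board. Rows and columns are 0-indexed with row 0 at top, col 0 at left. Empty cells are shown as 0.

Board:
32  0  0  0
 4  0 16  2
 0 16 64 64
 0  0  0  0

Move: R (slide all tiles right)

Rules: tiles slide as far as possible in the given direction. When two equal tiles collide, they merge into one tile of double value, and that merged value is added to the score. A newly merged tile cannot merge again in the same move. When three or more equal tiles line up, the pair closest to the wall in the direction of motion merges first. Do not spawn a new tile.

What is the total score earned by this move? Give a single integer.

Answer: 128

Derivation:
Slide right:
row 0: [32, 0, 0, 0] -> [0, 0, 0, 32]  score +0 (running 0)
row 1: [4, 0, 16, 2] -> [0, 4, 16, 2]  score +0 (running 0)
row 2: [0, 16, 64, 64] -> [0, 0, 16, 128]  score +128 (running 128)
row 3: [0, 0, 0, 0] -> [0, 0, 0, 0]  score +0 (running 128)
Board after move:
  0   0   0  32
  0   4  16   2
  0   0  16 128
  0   0   0   0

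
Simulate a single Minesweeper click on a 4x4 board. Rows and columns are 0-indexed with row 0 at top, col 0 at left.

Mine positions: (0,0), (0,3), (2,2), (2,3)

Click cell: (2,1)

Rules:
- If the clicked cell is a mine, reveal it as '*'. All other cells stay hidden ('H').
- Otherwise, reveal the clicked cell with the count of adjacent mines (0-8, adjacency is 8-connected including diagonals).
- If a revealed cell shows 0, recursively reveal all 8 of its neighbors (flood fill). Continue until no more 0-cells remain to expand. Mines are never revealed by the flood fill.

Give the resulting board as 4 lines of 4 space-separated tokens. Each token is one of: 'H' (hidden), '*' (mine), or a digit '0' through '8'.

H H H H
H H H H
H 1 H H
H H H H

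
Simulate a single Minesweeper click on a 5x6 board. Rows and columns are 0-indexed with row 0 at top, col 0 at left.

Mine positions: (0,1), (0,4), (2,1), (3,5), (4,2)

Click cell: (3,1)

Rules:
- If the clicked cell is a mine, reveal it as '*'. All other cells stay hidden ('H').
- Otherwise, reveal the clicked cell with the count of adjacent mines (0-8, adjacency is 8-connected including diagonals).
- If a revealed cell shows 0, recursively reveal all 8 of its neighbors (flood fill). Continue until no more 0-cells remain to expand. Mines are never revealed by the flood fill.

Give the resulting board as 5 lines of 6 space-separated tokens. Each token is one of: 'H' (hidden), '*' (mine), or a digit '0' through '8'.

H H H H H H
H H H H H H
H H H H H H
H 2 H H H H
H H H H H H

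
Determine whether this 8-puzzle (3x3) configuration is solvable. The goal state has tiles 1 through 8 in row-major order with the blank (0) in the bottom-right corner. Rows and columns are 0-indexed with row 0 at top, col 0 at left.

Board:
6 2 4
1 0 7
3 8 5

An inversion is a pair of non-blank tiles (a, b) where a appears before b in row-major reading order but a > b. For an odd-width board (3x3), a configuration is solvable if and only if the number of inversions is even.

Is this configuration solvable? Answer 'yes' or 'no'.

Answer: no

Derivation:
Inversions (pairs i<j in row-major order where tile[i] > tile[j] > 0): 11
11 is odd, so the puzzle is not solvable.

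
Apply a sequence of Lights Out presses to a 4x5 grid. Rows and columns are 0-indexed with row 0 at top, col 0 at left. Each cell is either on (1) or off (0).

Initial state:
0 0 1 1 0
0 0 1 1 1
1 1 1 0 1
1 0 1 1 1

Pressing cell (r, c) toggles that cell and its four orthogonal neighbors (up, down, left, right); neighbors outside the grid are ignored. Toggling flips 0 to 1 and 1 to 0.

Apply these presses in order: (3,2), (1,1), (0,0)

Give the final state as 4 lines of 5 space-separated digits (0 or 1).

After press 1 at (3,2):
0 0 1 1 0
0 0 1 1 1
1 1 0 0 1
1 1 0 0 1

After press 2 at (1,1):
0 1 1 1 0
1 1 0 1 1
1 0 0 0 1
1 1 0 0 1

After press 3 at (0,0):
1 0 1 1 0
0 1 0 1 1
1 0 0 0 1
1 1 0 0 1

Answer: 1 0 1 1 0
0 1 0 1 1
1 0 0 0 1
1 1 0 0 1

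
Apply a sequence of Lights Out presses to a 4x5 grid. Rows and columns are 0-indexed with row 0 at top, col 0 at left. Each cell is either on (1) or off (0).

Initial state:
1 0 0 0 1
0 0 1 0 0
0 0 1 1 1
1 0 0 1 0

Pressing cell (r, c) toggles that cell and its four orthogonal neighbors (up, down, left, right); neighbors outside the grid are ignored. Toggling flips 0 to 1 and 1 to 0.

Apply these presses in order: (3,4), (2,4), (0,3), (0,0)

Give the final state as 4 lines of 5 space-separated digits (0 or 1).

Answer: 0 1 1 1 0
1 0 1 1 1
0 0 1 0 1
1 0 0 0 0

Derivation:
After press 1 at (3,4):
1 0 0 0 1
0 0 1 0 0
0 0 1 1 0
1 0 0 0 1

After press 2 at (2,4):
1 0 0 0 1
0 0 1 0 1
0 0 1 0 1
1 0 0 0 0

After press 3 at (0,3):
1 0 1 1 0
0 0 1 1 1
0 0 1 0 1
1 0 0 0 0

After press 4 at (0,0):
0 1 1 1 0
1 0 1 1 1
0 0 1 0 1
1 0 0 0 0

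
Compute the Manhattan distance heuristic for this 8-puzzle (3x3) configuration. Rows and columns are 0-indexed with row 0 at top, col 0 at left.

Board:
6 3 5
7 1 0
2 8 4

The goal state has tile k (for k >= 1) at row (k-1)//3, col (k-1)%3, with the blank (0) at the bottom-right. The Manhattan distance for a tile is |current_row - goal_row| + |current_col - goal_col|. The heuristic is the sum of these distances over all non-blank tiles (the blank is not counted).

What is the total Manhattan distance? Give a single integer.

Tile 6: at (0,0), goal (1,2), distance |0-1|+|0-2| = 3
Tile 3: at (0,1), goal (0,2), distance |0-0|+|1-2| = 1
Tile 5: at (0,2), goal (1,1), distance |0-1|+|2-1| = 2
Tile 7: at (1,0), goal (2,0), distance |1-2|+|0-0| = 1
Tile 1: at (1,1), goal (0,0), distance |1-0|+|1-0| = 2
Tile 2: at (2,0), goal (0,1), distance |2-0|+|0-1| = 3
Tile 8: at (2,1), goal (2,1), distance |2-2|+|1-1| = 0
Tile 4: at (2,2), goal (1,0), distance |2-1|+|2-0| = 3
Sum: 3 + 1 + 2 + 1 + 2 + 3 + 0 + 3 = 15

Answer: 15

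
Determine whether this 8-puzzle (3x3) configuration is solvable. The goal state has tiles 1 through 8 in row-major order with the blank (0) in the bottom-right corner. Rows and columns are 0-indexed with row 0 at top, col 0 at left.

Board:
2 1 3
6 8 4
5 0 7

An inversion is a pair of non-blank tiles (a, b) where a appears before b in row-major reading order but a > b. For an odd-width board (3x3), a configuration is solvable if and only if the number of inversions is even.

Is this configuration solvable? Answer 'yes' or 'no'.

Inversions (pairs i<j in row-major order where tile[i] > tile[j] > 0): 6
6 is even, so the puzzle is solvable.

Answer: yes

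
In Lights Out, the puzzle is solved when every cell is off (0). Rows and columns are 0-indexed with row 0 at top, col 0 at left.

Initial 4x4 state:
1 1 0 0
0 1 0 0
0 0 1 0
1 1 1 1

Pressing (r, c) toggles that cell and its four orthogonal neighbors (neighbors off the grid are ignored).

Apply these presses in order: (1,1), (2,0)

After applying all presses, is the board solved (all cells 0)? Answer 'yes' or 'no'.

Answer: no

Derivation:
After press 1 at (1,1):
1 0 0 0
1 0 1 0
0 1 1 0
1 1 1 1

After press 2 at (2,0):
1 0 0 0
0 0 1 0
1 0 1 0
0 1 1 1

Lights still on: 7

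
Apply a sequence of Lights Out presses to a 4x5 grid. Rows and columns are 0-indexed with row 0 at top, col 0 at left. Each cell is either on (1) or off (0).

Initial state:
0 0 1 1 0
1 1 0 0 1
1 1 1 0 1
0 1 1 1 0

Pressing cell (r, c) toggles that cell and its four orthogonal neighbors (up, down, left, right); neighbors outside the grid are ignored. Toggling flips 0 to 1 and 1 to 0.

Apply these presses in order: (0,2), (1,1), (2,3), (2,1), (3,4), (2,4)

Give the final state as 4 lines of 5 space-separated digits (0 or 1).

Answer: 0 0 0 0 0
0 1 0 1 0
0 1 1 0 0
0 0 1 1 0

Derivation:
After press 1 at (0,2):
0 1 0 0 0
1 1 1 0 1
1 1 1 0 1
0 1 1 1 0

After press 2 at (1,1):
0 0 0 0 0
0 0 0 0 1
1 0 1 0 1
0 1 1 1 0

After press 3 at (2,3):
0 0 0 0 0
0 0 0 1 1
1 0 0 1 0
0 1 1 0 0

After press 4 at (2,1):
0 0 0 0 0
0 1 0 1 1
0 1 1 1 0
0 0 1 0 0

After press 5 at (3,4):
0 0 0 0 0
0 1 0 1 1
0 1 1 1 1
0 0 1 1 1

After press 6 at (2,4):
0 0 0 0 0
0 1 0 1 0
0 1 1 0 0
0 0 1 1 0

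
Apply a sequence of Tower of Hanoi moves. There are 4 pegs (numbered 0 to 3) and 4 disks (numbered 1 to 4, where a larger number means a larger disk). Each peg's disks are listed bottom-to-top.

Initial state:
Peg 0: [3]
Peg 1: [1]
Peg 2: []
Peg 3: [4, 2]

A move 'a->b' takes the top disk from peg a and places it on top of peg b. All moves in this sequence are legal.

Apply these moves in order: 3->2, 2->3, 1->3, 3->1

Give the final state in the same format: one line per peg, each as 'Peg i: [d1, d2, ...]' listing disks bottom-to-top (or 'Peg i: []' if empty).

Answer: Peg 0: [3]
Peg 1: [1]
Peg 2: []
Peg 3: [4, 2]

Derivation:
After move 1 (3->2):
Peg 0: [3]
Peg 1: [1]
Peg 2: [2]
Peg 3: [4]

After move 2 (2->3):
Peg 0: [3]
Peg 1: [1]
Peg 2: []
Peg 3: [4, 2]

After move 3 (1->3):
Peg 0: [3]
Peg 1: []
Peg 2: []
Peg 3: [4, 2, 1]

After move 4 (3->1):
Peg 0: [3]
Peg 1: [1]
Peg 2: []
Peg 3: [4, 2]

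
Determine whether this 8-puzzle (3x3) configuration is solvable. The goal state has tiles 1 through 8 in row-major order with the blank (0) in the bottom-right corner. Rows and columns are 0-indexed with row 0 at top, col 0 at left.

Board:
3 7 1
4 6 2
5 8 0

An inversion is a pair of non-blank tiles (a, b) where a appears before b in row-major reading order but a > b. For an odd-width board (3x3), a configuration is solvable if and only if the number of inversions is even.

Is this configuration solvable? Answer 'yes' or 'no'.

Inversions (pairs i<j in row-major order where tile[i] > tile[j] > 0): 10
10 is even, so the puzzle is solvable.

Answer: yes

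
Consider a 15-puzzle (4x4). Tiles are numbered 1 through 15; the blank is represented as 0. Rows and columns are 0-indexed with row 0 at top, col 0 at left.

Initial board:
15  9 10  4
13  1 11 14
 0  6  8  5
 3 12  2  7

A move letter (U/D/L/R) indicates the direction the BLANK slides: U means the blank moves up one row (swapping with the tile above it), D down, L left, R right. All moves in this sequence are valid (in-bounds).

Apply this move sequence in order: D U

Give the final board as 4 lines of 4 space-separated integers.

After move 1 (D):
15  9 10  4
13  1 11 14
 3  6  8  5
 0 12  2  7

After move 2 (U):
15  9 10  4
13  1 11 14
 0  6  8  5
 3 12  2  7

Answer: 15  9 10  4
13  1 11 14
 0  6  8  5
 3 12  2  7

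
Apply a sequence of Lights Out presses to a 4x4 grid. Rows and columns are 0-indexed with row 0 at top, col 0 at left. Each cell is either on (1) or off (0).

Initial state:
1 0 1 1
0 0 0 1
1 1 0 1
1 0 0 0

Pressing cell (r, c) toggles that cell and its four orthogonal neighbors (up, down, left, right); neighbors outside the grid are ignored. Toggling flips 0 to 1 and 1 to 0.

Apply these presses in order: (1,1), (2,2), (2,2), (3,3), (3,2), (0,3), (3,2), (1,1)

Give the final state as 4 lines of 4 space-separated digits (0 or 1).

Answer: 1 0 0 0
0 0 0 0
1 1 0 0
1 0 1 1

Derivation:
After press 1 at (1,1):
1 1 1 1
1 1 1 1
1 0 0 1
1 0 0 0

After press 2 at (2,2):
1 1 1 1
1 1 0 1
1 1 1 0
1 0 1 0

After press 3 at (2,2):
1 1 1 1
1 1 1 1
1 0 0 1
1 0 0 0

After press 4 at (3,3):
1 1 1 1
1 1 1 1
1 0 0 0
1 0 1 1

After press 5 at (3,2):
1 1 1 1
1 1 1 1
1 0 1 0
1 1 0 0

After press 6 at (0,3):
1 1 0 0
1 1 1 0
1 0 1 0
1 1 0 0

After press 7 at (3,2):
1 1 0 0
1 1 1 0
1 0 0 0
1 0 1 1

After press 8 at (1,1):
1 0 0 0
0 0 0 0
1 1 0 0
1 0 1 1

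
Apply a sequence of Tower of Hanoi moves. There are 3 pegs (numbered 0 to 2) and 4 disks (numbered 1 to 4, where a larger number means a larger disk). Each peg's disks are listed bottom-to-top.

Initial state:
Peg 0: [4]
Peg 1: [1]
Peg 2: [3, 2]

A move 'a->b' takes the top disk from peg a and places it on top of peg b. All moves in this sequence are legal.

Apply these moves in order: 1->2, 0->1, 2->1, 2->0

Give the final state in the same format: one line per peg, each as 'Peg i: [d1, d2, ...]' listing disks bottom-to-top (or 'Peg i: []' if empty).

Answer: Peg 0: [2]
Peg 1: [4, 1]
Peg 2: [3]

Derivation:
After move 1 (1->2):
Peg 0: [4]
Peg 1: []
Peg 2: [3, 2, 1]

After move 2 (0->1):
Peg 0: []
Peg 1: [4]
Peg 2: [3, 2, 1]

After move 3 (2->1):
Peg 0: []
Peg 1: [4, 1]
Peg 2: [3, 2]

After move 4 (2->0):
Peg 0: [2]
Peg 1: [4, 1]
Peg 2: [3]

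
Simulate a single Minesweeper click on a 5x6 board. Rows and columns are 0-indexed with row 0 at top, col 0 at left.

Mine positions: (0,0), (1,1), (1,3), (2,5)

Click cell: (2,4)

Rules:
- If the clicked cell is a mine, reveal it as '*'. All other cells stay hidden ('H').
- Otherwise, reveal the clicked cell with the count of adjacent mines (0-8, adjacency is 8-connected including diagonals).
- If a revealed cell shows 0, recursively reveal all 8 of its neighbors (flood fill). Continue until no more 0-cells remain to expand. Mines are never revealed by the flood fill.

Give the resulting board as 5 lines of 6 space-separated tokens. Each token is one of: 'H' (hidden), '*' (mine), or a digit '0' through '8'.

H H H H H H
H H H H H H
H H H H 2 H
H H H H H H
H H H H H H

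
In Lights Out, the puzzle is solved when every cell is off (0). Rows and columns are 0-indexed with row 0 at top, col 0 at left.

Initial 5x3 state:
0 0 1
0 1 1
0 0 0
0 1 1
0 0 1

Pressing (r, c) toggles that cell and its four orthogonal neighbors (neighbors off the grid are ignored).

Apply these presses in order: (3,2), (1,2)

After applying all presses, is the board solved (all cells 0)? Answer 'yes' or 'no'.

After press 1 at (3,2):
0 0 1
0 1 1
0 0 1
0 0 0
0 0 0

After press 2 at (1,2):
0 0 0
0 0 0
0 0 0
0 0 0
0 0 0

Lights still on: 0

Answer: yes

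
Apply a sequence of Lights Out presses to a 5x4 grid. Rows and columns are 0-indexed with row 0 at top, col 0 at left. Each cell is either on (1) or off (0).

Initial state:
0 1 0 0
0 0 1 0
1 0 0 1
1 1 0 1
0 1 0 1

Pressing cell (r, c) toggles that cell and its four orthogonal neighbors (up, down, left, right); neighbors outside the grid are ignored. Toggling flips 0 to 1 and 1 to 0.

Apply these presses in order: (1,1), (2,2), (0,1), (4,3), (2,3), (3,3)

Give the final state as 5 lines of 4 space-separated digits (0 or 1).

Answer: 1 1 1 0
1 0 1 1
1 0 0 0
1 1 0 0
0 1 1 1

Derivation:
After press 1 at (1,1):
0 0 0 0
1 1 0 0
1 1 0 1
1 1 0 1
0 1 0 1

After press 2 at (2,2):
0 0 0 0
1 1 1 0
1 0 1 0
1 1 1 1
0 1 0 1

After press 3 at (0,1):
1 1 1 0
1 0 1 0
1 0 1 0
1 1 1 1
0 1 0 1

After press 4 at (4,3):
1 1 1 0
1 0 1 0
1 0 1 0
1 1 1 0
0 1 1 0

After press 5 at (2,3):
1 1 1 0
1 0 1 1
1 0 0 1
1 1 1 1
0 1 1 0

After press 6 at (3,3):
1 1 1 0
1 0 1 1
1 0 0 0
1 1 0 0
0 1 1 1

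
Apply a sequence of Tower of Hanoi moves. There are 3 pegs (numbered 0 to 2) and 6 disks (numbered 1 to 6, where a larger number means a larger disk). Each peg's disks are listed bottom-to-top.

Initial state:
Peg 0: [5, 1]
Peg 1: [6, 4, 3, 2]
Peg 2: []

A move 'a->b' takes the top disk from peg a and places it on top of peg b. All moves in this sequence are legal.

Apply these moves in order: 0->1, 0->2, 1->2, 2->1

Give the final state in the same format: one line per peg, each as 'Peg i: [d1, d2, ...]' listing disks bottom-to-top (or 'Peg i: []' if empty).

Answer: Peg 0: []
Peg 1: [6, 4, 3, 2, 1]
Peg 2: [5]

Derivation:
After move 1 (0->1):
Peg 0: [5]
Peg 1: [6, 4, 3, 2, 1]
Peg 2: []

After move 2 (0->2):
Peg 0: []
Peg 1: [6, 4, 3, 2, 1]
Peg 2: [5]

After move 3 (1->2):
Peg 0: []
Peg 1: [6, 4, 3, 2]
Peg 2: [5, 1]

After move 4 (2->1):
Peg 0: []
Peg 1: [6, 4, 3, 2, 1]
Peg 2: [5]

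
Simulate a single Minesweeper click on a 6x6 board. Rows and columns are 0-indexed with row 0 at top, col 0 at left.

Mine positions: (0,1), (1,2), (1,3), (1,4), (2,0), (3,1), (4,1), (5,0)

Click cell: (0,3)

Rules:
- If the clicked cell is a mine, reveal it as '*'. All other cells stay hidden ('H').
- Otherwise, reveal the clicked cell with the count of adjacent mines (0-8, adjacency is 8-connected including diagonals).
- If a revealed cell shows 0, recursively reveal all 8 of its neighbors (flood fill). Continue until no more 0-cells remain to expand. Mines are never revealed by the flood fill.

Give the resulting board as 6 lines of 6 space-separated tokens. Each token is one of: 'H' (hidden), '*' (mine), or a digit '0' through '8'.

H H H 3 H H
H H H H H H
H H H H H H
H H H H H H
H H H H H H
H H H H H H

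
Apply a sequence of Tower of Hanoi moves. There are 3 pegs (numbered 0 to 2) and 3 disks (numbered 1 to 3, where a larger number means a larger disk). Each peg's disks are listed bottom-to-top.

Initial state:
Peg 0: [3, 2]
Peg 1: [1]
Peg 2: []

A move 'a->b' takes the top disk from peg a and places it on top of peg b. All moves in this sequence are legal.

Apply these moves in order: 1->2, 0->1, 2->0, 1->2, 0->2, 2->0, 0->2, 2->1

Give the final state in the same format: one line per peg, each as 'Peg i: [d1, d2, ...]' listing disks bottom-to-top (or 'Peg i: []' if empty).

Answer: Peg 0: [3]
Peg 1: [1]
Peg 2: [2]

Derivation:
After move 1 (1->2):
Peg 0: [3, 2]
Peg 1: []
Peg 2: [1]

After move 2 (0->1):
Peg 0: [3]
Peg 1: [2]
Peg 2: [1]

After move 3 (2->0):
Peg 0: [3, 1]
Peg 1: [2]
Peg 2: []

After move 4 (1->2):
Peg 0: [3, 1]
Peg 1: []
Peg 2: [2]

After move 5 (0->2):
Peg 0: [3]
Peg 1: []
Peg 2: [2, 1]

After move 6 (2->0):
Peg 0: [3, 1]
Peg 1: []
Peg 2: [2]

After move 7 (0->2):
Peg 0: [3]
Peg 1: []
Peg 2: [2, 1]

After move 8 (2->1):
Peg 0: [3]
Peg 1: [1]
Peg 2: [2]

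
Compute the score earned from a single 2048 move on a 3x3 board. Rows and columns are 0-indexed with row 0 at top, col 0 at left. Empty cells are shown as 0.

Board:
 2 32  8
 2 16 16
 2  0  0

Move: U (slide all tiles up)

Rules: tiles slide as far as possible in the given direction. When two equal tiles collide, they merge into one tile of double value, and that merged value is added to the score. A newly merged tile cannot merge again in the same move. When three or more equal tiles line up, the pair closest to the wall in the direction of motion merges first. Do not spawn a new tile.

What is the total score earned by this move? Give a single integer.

Answer: 4

Derivation:
Slide up:
col 0: [2, 2, 2] -> [4, 2, 0]  score +4 (running 4)
col 1: [32, 16, 0] -> [32, 16, 0]  score +0 (running 4)
col 2: [8, 16, 0] -> [8, 16, 0]  score +0 (running 4)
Board after move:
 4 32  8
 2 16 16
 0  0  0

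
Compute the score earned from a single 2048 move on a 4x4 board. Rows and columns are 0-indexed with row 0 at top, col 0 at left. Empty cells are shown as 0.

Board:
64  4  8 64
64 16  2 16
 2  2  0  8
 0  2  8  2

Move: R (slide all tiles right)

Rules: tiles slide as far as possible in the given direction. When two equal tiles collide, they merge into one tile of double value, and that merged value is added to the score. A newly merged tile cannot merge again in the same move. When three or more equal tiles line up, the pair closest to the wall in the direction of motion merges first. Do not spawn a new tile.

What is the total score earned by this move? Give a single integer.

Slide right:
row 0: [64, 4, 8, 64] -> [64, 4, 8, 64]  score +0 (running 0)
row 1: [64, 16, 2, 16] -> [64, 16, 2, 16]  score +0 (running 0)
row 2: [2, 2, 0, 8] -> [0, 0, 4, 8]  score +4 (running 4)
row 3: [0, 2, 8, 2] -> [0, 2, 8, 2]  score +0 (running 4)
Board after move:
64  4  8 64
64 16  2 16
 0  0  4  8
 0  2  8  2

Answer: 4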